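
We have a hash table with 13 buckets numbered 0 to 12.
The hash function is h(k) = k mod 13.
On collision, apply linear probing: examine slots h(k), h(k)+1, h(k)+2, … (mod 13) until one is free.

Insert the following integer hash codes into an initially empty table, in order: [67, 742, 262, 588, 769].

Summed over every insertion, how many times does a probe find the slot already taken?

5

67: h=2 → slot 2
742: h=1 → slot 1
262: h=2, probe 2,3 → slot 3
588: h=3, probe 3,4 → slot 4
769: h=2, probe 2,3,4,5 → slot 5
Table: [_, 742, 67, 262, 588, 769, _, _, _, _, _, _, _]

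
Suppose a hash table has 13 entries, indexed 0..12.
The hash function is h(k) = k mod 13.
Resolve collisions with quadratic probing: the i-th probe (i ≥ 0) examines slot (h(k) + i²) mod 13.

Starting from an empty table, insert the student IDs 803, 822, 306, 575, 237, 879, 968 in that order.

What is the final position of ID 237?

12

Insert 803: h=10, slot 10 empty → index 10.
Insert 822: h=3, slot 3 empty → index 3.
Insert 306: h=7, slot 7 empty → index 7.
Insert 575: h=3, slot 3 occupied → index 4.
Insert 237: h=3, slots 3,4,7 occupied → index 12.
Insert 879: h=8, slot 8 empty → index 8.
Insert 968: h=6, slot 6 empty → index 6.
Table: [_, _, _, 822, 575, _, 968, 306, 879, _, 803, _, 237]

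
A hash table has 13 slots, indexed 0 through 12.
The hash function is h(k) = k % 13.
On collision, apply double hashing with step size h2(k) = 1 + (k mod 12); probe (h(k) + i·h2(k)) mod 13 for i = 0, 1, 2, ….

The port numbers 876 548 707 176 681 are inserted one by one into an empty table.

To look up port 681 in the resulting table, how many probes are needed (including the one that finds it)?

3

876: h=5 => slot 5
548: h=2 => slot 2
707: h=5, h2=12, probe 5,4 => slot 4
176: h=7 => slot 7
681: h=5, h2=10, probe 5,2,12 => slot 12
Table: [_, _, 548, _, 707, 876, _, 176, _, _, _, _, 681]
Lookup 681: h=5, h2=10, probe 5,2,12 → found at 12.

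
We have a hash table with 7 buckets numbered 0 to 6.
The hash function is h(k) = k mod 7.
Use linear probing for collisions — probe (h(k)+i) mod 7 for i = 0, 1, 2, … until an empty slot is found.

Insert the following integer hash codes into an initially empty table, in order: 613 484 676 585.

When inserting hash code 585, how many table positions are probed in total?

613 hashes to 4; slot 4 is free -> place at 4.
484 hashes to 1; slot 1 is free -> place at 1.
676 hashes to 4; 4 taken -> place at 5.
585 hashes to 4; 4,5 taken -> place at 6.
Table: [∅, 484, ∅, ∅, 613, 676, 585]

3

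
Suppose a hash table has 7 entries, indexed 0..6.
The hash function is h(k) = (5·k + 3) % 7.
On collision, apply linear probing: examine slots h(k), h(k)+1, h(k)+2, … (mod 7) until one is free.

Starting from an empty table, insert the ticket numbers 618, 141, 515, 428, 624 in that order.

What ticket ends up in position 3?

Insert 618: h=6, slot 6 empty → index 6.
Insert 141: h=1, slot 1 empty → index 1.
Insert 515: h=2, slot 2 empty → index 2.
Insert 428: h=1, slots 1,2 occupied → index 3.
Insert 624: h=1, slots 1,2,3 occupied → index 4.
Table: [., 141, 515, 428, 624, ., 618]

428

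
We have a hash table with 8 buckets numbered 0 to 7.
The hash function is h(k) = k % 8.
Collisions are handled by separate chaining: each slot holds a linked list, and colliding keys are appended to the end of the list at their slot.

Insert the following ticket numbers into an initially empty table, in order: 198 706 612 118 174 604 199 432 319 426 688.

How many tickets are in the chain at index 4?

2

198 -> bucket 6
706 -> bucket 2
612 -> bucket 4
118 -> bucket 6 (collision)
174 -> bucket 6 (collision)
604 -> bucket 4 (collision)
199 -> bucket 7
432 -> bucket 0
319 -> bucket 7 (collision)
426 -> bucket 2 (collision)
688 -> bucket 0 (collision)
Final buckets:
0: 432 -> 688
1: -
2: 706 -> 426
3: -
4: 612 -> 604
5: -
6: 198 -> 118 -> 174
7: 199 -> 319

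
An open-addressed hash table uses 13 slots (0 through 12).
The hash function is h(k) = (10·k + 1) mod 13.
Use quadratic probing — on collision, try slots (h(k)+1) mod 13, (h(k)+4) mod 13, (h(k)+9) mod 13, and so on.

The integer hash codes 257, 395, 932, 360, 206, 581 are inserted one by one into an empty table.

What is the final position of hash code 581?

4

257 hashes to 10; slot 10 is free → place at 10.
395 hashes to 12; slot 12 is free → place at 12.
932 hashes to 0; slot 0 is free → place at 0.
360 hashes to 0; 0 taken → place at 1.
206 hashes to 7; slot 7 is free → place at 7.
581 hashes to 0; 0,1 taken → place at 4.
Table: [932, 360, —, —, 581, —, —, 206, —, —, 257, —, 395]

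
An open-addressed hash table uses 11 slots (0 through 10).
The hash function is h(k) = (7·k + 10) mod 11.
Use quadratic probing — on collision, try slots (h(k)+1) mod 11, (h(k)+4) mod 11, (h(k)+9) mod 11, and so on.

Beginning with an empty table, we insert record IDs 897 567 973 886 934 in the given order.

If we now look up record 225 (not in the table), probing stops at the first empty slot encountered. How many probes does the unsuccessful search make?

2

897: h=8 -> slot 8
567: h=8, probe 8,9 -> slot 9
973: h=1 -> slot 1
886: h=8, probe 8,9,1,6 -> slot 6
934: h=3 -> slot 3
Table: [—, 973, —, 934, —, —, 886, —, 897, 567, —]
Lookup 225: h=1, probe 1,2 → slot 2 empty, not found.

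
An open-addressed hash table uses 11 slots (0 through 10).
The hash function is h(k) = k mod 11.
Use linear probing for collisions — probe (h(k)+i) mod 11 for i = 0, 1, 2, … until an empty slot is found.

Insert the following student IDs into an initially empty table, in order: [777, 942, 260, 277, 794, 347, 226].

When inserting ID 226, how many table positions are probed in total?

777 hashes to 7; slot 7 is free → place at 7.
942 hashes to 7; 7 taken → place at 8.
260 hashes to 7; 7,8 taken → place at 9.
277 hashes to 2; slot 2 is free → place at 2.
794 hashes to 2; 2 taken → place at 3.
347 hashes to 6; slot 6 is free → place at 6.
226 hashes to 6; 6,7,8,9 taken → place at 10.
Table: [—, —, 277, 794, —, —, 347, 777, 942, 260, 226]

5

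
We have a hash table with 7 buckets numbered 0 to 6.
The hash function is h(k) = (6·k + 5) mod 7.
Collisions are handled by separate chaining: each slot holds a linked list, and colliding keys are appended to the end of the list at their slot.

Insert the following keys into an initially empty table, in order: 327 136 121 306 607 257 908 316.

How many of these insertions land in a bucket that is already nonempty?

4

327 → bucket 0
136 → bucket 2
121 → bucket 3
306 → bucket 0 (collision)
607 → bucket 0 (collision)
257 → bucket 0 (collision)
908 → bucket 0 (collision)
316 → bucket 4
Final buckets:
0: 327 -> 306 -> 607 -> 257 -> 908
1: .
2: 136
3: 121
4: 316
5: .
6: .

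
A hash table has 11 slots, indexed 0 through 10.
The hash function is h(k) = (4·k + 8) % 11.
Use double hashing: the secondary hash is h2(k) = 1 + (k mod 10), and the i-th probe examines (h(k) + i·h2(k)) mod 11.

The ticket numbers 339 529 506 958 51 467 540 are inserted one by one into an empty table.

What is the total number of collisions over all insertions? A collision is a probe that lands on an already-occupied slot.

339: h=0 -> slot 0
529: h=1 -> slot 1
506: h=8 -> slot 8
958: h=1, h2=9, probe 1,10 -> slot 10
51: h=3 -> slot 3
467: h=6 -> slot 6
540: h=1, h2=1, probe 1,2 -> slot 2
Table: [339, 529, 540, 51, _, _, 467, _, 506, _, 958]

2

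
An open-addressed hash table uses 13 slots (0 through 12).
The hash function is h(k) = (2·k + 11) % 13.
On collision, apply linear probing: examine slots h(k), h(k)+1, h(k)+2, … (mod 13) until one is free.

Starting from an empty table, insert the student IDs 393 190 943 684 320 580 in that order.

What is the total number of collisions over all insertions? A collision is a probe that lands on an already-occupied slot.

393 hashes to 4; slot 4 is free => place at 4.
190 hashes to 1; slot 1 is free => place at 1.
943 hashes to 12; slot 12 is free => place at 12.
684 hashes to 1; 1 taken => place at 2.
320 hashes to 1; 1,2 taken => place at 3.
580 hashes to 1; 1,2,3,4 taken => place at 5.
Table: [_, 190, 684, 320, 393, 580, _, _, _, _, _, _, 943]

7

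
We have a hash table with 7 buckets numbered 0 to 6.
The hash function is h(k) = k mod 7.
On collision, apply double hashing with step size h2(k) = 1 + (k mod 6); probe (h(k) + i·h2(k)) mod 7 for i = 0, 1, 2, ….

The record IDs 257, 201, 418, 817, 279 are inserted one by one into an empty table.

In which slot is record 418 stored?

257: h=5 -> slot 5
201: h=5, h2=4, probe 5,2 -> slot 2
418: h=5, h2=5, probe 5,3 -> slot 3
817: h=5, h2=2, probe 5,0 -> slot 0
279: h=6 -> slot 6
Table: [817, -, 201, 418, -, 257, 279]

3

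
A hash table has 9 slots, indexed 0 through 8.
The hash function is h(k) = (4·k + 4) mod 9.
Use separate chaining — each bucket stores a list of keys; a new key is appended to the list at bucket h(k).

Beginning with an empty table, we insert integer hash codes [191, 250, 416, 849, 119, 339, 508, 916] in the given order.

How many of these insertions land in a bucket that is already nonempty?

Insert 191: h=3, bucket 3 empty -> new chain.
Insert 250: h=5, bucket 5 empty -> new chain.
Insert 416: h=3, bucket 3 nonempty -> append to chain.
Insert 849: h=7, bucket 7 empty -> new chain.
Insert 119: h=3, bucket 3 nonempty -> append to chain.
Insert 339: h=1, bucket 1 empty -> new chain.
Insert 508: h=2, bucket 2 empty -> new chain.
Insert 916: h=5, bucket 5 nonempty -> append to chain.
Final buckets:
0: _
1: 339
2: 508
3: 191 -> 416 -> 119
4: _
5: 250 -> 916
6: _
7: 849
8: _

3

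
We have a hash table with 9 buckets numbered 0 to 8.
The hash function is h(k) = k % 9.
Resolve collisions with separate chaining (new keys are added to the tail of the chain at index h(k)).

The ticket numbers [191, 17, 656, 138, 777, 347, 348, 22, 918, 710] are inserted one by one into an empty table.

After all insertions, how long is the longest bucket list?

3

191 → bucket 2
17 → bucket 8
656 → bucket 8 (collision)
138 → bucket 3
777 → bucket 3 (collision)
347 → bucket 5
348 → bucket 6
22 → bucket 4
918 → bucket 0
710 → bucket 8 (collision)
Final buckets:
0: 918
1: ∅
2: 191
3: 138 -> 777
4: 22
5: 347
6: 348
7: ∅
8: 17 -> 656 -> 710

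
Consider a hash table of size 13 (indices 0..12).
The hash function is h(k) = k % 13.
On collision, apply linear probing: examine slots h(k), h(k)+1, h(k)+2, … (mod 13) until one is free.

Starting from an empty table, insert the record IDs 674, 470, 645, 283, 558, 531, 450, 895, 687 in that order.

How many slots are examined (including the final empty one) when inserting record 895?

Insert 674: h=11, slot 11 empty => index 11.
Insert 470: h=2, slot 2 empty => index 2.
Insert 645: h=8, slot 8 empty => index 8.
Insert 283: h=10, slot 10 empty => index 10.
Insert 558: h=12, slot 12 empty => index 12.
Insert 531: h=11, slots 11,12 occupied => index 0.
Insert 450: h=8, slot 8 occupied => index 9.
Insert 895: h=11, slots 11,12,0 occupied => index 1.
Insert 687: h=11, slots 11,12,0,1,2 occupied => index 3.
Table: [531, 895, 470, 687, -, -, -, -, 645, 450, 283, 674, 558]

4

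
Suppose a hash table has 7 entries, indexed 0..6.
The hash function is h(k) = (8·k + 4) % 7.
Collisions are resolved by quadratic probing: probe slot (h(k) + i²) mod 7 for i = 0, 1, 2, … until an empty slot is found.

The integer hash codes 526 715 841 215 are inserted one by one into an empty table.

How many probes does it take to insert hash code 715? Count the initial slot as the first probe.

526 hashes to 5; slot 5 is free -> place at 5.
715 hashes to 5; 5 taken -> place at 6.
841 hashes to 5; 5,6 taken -> place at 2.
215 hashes to 2; 2 taken -> place at 3.
Table: [∅, ∅, 841, 215, ∅, 526, 715]

2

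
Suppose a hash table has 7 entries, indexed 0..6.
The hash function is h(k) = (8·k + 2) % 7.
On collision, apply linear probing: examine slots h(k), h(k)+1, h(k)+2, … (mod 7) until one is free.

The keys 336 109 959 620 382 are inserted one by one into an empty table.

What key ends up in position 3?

959

Insert 336: h=2, slot 2 empty => index 2.
Insert 109: h=6, slot 6 empty => index 6.
Insert 959: h=2, slot 2 occupied => index 3.
Insert 620: h=6, slot 6 occupied => index 0.
Insert 382: h=6, slots 6,0 occupied => index 1.
Table: [620, 382, 336, 959, ∅, ∅, 109]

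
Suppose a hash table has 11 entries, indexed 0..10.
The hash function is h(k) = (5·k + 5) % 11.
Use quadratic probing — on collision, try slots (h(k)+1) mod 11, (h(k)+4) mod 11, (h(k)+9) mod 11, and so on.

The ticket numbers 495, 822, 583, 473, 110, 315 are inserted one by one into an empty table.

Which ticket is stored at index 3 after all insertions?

110

495 hashes to 5; slot 5 is free -> place at 5.
822 hashes to 1; slot 1 is free -> place at 1.
583 hashes to 5; 5 taken -> place at 6.
473 hashes to 5; 5,6 taken -> place at 9.
110 hashes to 5; 5,6,9 taken -> place at 3.
315 hashes to 7; slot 7 is free -> place at 7.
Table: [—, 822, —, 110, —, 495, 583, 315, —, 473, —]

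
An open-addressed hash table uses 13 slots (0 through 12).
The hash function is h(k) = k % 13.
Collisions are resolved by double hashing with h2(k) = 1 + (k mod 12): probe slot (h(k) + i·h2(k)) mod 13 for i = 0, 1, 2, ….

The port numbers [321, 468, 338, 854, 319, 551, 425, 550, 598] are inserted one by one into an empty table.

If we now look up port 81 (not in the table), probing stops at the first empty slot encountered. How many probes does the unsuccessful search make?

321 hashes to 9; slot 9 is free => place at 9.
468 hashes to 0; slot 0 is free => place at 0.
338 hashes to 0, h2=3; 0 taken => place at 3.
854 hashes to 9, h2=3; 9 taken => place at 12.
319 hashes to 7; slot 7 is free => place at 7.
551 hashes to 5; slot 5 is free => place at 5.
425 hashes to 9, h2=6; 9 taken => place at 2.
550 hashes to 4; slot 4 is free => place at 4.
598 hashes to 0, h2=11; 0 taken => place at 11.
Table: [468, _, 425, 338, 550, 551, _, 319, _, 321, _, 598, 854]
Lookup 81: h=3, h2=10, probe 3,0,10 → slot 10 empty, not found.

3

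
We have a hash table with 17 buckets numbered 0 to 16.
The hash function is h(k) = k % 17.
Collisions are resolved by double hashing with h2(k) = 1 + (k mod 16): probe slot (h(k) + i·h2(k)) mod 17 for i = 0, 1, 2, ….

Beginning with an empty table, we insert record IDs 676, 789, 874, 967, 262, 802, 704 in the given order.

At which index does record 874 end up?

1

676 hashes to 13; slot 13 is free => place at 13.
789 hashes to 7; slot 7 is free => place at 7.
874 hashes to 7, h2=11; 7 taken => place at 1.
967 hashes to 15; slot 15 is free => place at 15.
262 hashes to 7, h2=7; 7 taken => place at 14.
802 hashes to 3; slot 3 is free => place at 3.
704 hashes to 7, h2=1; 7 taken => place at 8.
Table: [., 874, ., 802, ., ., ., 789, 704, ., ., ., ., 676, 262, 967, .]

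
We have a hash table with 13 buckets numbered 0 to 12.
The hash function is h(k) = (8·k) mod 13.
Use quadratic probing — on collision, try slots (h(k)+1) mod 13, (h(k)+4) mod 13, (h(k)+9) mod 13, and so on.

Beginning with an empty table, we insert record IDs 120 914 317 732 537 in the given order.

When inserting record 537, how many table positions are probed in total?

Insert 120: h=11, slot 11 empty → index 11.
Insert 914: h=6, slot 6 empty → index 6.
Insert 317: h=1, slot 1 empty → index 1.
Insert 732: h=6, slot 6 occupied → index 7.
Insert 537: h=6, slots 6,7 occupied → index 10.
Table: [_, 317, _, _, _, _, 914, 732, _, _, 537, 120, _]

3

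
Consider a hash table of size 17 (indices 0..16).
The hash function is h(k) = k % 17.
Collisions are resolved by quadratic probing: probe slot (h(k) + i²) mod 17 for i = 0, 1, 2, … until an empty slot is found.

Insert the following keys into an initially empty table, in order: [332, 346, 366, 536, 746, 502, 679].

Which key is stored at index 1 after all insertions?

332 hashes to 9; slot 9 is free => place at 9.
346 hashes to 6; slot 6 is free => place at 6.
366 hashes to 9; 9 taken => place at 10.
536 hashes to 9; 9,10 taken => place at 13.
746 hashes to 15; slot 15 is free => place at 15.
502 hashes to 9; 9,10,13 taken => place at 1.
679 hashes to 16; slot 16 is free => place at 16.
Table: [_, 502, _, _, _, _, 346, _, _, 332, 366, _, _, 536, _, 746, 679]

502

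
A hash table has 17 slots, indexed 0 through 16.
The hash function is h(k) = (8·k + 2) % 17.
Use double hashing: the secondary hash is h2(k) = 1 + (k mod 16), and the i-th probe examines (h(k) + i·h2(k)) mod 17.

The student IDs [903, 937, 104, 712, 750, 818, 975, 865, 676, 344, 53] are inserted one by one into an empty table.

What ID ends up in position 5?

865

903: h=1 => slot 1
937: h=1, h2=10, probe 1,11 => slot 11
104: h=1, h2=9, probe 1,10 => slot 10
712: h=3 => slot 3
750: h=1, h2=15, probe 1,16 => slot 16
818: h=1, h2=3, probe 1,4 => slot 4
975: h=16, h2=16, probe 16,15 => slot 15
865: h=3, h2=2, probe 3,5 => slot 5
676: h=4, h2=5, probe 4,9 => slot 9
344: h=0 => slot 0
53: h=1, h2=6, probe 1,7 => slot 7
Table: [344, 903, —, 712, 818, 865, —, 53, —, 676, 104, 937, —, —, —, 975, 750]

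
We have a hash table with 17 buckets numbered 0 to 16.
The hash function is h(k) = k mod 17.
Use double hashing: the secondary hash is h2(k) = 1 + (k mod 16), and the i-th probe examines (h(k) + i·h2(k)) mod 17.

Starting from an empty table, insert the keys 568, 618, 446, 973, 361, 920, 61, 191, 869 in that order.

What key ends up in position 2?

920

Insert 568: h=7, slot 7 empty => index 7.
Insert 618: h=6, slot 6 empty => index 6.
Insert 446: h=4, slot 4 empty => index 4.
Insert 973: h=4, h2=14, slot 4 occupied => index 1.
Insert 361: h=4, h2=10, slot 4 occupied => index 14.
Insert 920: h=2, slot 2 empty => index 2.
Insert 61: h=10, slot 10 empty => index 10.
Insert 191: h=4, h2=16, slot 4 occupied => index 3.
Insert 869: h=2, h2=6, slot 2 occupied => index 8.
Table: [—, 973, 920, 191, 446, —, 618, 568, 869, —, 61, —, —, —, 361, —, —]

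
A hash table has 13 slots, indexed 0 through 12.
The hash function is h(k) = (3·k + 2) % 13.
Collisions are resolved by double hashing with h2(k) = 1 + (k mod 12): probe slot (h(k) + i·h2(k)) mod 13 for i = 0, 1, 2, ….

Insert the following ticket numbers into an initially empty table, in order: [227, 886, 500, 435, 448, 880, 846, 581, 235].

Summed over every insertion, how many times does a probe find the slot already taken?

11

227: h=7 → slot 7
886: h=8 → slot 8
500: h=7, h2=9, probe 7,3 → slot 3
435: h=7, h2=4, probe 7,11 → slot 11
448: h=7, h2=5, probe 7,12 → slot 12
880: h=3, h2=5, probe 3,8,0 → slot 0
846: h=5 → slot 5
581: h=3, h2=6, probe 3,9 → slot 9
235: h=5, h2=8, probe 5,0,8,3,11,6 → slot 6
Table: [880, —, —, 500, —, 846, 235, 227, 886, 581, —, 435, 448]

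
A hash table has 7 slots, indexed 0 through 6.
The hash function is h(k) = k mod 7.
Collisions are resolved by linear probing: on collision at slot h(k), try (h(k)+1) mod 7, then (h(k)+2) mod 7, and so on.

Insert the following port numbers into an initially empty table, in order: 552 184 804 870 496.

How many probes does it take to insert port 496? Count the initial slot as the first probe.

3

552: h=6 => slot 6
184: h=2 => slot 2
804: h=6, probe 6,0 => slot 0
870: h=2, probe 2,3 => slot 3
496: h=6, probe 6,0,1 => slot 1
Table: [804, 496, 184, 870, _, _, 552]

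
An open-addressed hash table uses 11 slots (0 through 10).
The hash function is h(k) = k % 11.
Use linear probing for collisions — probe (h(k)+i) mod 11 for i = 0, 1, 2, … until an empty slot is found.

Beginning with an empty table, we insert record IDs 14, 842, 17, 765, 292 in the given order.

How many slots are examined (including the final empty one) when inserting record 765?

3

14: h=3 → slot 3
842: h=6 → slot 6
17: h=6, probe 6,7 → slot 7
765: h=6, probe 6,7,8 → slot 8
292: h=6, probe 6,7,8,9 → slot 9
Table: [_, _, _, 14, _, _, 842, 17, 765, 292, _]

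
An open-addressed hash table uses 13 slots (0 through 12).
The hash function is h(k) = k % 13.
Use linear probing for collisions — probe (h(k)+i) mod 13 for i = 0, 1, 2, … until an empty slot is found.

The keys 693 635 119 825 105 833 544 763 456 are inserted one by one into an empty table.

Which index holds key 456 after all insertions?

5

693 hashes to 4; slot 4 is free → place at 4.
635 hashes to 11; slot 11 is free → place at 11.
119 hashes to 2; slot 2 is free → place at 2.
825 hashes to 6; slot 6 is free → place at 6.
105 hashes to 1; slot 1 is free → place at 1.
833 hashes to 1; 1,2 taken → place at 3.
544 hashes to 11; 11 taken → place at 12.
763 hashes to 9; slot 9 is free → place at 9.
456 hashes to 1; 1,2,3,4 taken → place at 5.
Table: [∅, 105, 119, 833, 693, 456, 825, ∅, ∅, 763, ∅, 635, 544]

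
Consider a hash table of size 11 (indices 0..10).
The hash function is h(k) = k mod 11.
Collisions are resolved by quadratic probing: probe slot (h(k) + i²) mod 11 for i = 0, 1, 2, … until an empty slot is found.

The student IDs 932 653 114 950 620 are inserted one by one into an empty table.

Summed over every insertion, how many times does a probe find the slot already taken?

932: h=8 → slot 8
653: h=4 → slot 4
114: h=4, probe 4,5 → slot 5
950: h=4, probe 4,5,8,2 → slot 2
620: h=4, probe 4,5,8,2,9 → slot 9
Table: [., ., 950, ., 653, 114, ., ., 932, 620, .]

8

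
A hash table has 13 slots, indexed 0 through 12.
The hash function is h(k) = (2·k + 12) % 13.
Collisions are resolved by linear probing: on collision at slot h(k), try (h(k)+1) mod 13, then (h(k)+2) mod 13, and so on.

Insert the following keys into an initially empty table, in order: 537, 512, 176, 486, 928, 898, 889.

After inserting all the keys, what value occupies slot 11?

537: h=7 → slot 7
512: h=9 → slot 9
176: h=0 → slot 0
486: h=9, probe 9,10 → slot 10
928: h=9, probe 9,10,11 → slot 11
898: h=1 → slot 1
889: h=9, probe 9,10,11,12 → slot 12
Table: [176, 898, ., ., ., ., ., 537, ., 512, 486, 928, 889]

928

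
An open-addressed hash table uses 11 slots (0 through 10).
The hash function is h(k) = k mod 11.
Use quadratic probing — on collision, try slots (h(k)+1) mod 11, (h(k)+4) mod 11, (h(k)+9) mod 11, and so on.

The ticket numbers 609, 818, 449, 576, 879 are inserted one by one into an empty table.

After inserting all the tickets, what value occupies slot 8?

576

Insert 609: h=4, slot 4 empty -> index 4.
Insert 818: h=4, slot 4 occupied -> index 5.
Insert 449: h=9, slot 9 empty -> index 9.
Insert 576: h=4, slots 4,5 occupied -> index 8.
Insert 879: h=10, slot 10 empty -> index 10.
Table: [-, -, -, -, 609, 818, -, -, 576, 449, 879]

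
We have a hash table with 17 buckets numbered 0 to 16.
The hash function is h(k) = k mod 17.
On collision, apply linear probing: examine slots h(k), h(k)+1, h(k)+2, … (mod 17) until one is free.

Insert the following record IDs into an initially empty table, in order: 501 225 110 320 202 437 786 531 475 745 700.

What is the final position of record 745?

501 hashes to 8; slot 8 is free -> place at 8.
225 hashes to 4; slot 4 is free -> place at 4.
110 hashes to 8; 8 taken -> place at 9.
320 hashes to 14; slot 14 is free -> place at 14.
202 hashes to 15; slot 15 is free -> place at 15.
437 hashes to 12; slot 12 is free -> place at 12.
786 hashes to 4; 4 taken -> place at 5.
531 hashes to 4; 4,5 taken -> place at 6.
475 hashes to 16; slot 16 is free -> place at 16.
745 hashes to 14; 14,15,16 taken -> place at 0.
700 hashes to 3; slot 3 is free -> place at 3.
Table: [745, —, —, 700, 225, 786, 531, —, 501, 110, —, —, 437, —, 320, 202, 475]

0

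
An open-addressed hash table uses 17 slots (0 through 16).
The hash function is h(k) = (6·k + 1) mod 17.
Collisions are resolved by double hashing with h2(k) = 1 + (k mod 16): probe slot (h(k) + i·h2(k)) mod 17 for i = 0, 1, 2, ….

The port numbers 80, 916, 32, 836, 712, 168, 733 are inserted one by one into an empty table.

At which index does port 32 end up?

80: h=5 -> slot 5
916: h=6 -> slot 6
32: h=6, h2=1, probe 6,7 -> slot 7
836: h=2 -> slot 2
712: h=6, h2=9, probe 6,15 -> slot 15
168: h=6, h2=9, probe 6,15,7,16 -> slot 16
733: h=13 -> slot 13
Table: [_, _, 836, _, _, 80, 916, 32, _, _, _, _, _, 733, _, 712, 168]

7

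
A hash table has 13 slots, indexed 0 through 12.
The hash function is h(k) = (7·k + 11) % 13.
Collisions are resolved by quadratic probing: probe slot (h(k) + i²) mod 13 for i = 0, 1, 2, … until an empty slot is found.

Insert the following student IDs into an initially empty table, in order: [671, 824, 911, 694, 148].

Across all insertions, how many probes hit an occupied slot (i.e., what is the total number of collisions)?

Insert 671: h=2, slot 2 empty -> index 2.
Insert 824: h=7, slot 7 empty -> index 7.
Insert 911: h=5, slot 5 empty -> index 5.
Insert 694: h=7, slot 7 occupied -> index 8.
Insert 148: h=7, slots 7,8 occupied -> index 11.
Table: [-, -, 671, -, -, 911, -, 824, 694, -, -, 148, -]

3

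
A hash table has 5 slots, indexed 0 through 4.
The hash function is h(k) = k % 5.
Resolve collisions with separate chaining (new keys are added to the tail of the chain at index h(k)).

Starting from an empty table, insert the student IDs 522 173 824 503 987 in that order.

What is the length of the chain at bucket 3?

522 -> bucket 2
173 -> bucket 3
824 -> bucket 4
503 -> bucket 3 (collision)
987 -> bucket 2 (collision)
Final buckets:
0: —
1: —
2: 522 -> 987
3: 173 -> 503
4: 824

2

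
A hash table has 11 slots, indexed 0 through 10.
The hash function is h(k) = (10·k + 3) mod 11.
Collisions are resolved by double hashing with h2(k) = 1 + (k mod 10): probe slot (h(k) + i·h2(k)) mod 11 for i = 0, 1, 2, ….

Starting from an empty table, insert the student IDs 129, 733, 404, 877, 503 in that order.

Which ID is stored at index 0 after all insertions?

404

Insert 129: h=6, slot 6 empty => index 6.
Insert 733: h=7, slot 7 empty => index 7.
Insert 404: h=6, h2=5, slot 6 occupied => index 0.
Insert 877: h=6, h2=8, slot 6 occupied => index 3.
Insert 503: h=6, h2=4, slot 6 occupied => index 10.
Table: [404, ∅, ∅, 877, ∅, ∅, 129, 733, ∅, ∅, 503]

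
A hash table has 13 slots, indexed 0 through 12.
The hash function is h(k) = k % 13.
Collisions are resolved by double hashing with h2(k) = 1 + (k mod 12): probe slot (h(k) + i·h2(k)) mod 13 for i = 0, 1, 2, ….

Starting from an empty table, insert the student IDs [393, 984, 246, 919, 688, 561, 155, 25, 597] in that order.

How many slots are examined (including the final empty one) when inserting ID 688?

4

Insert 393: h=3, slot 3 empty -> index 3.
Insert 984: h=9, slot 9 empty -> index 9.
Insert 246: h=12, slot 12 empty -> index 12.
Insert 919: h=9, h2=8, slot 9 occupied -> index 4.
Insert 688: h=12, h2=5, slots 12,4,9 occupied -> index 1.
Insert 561: h=2, slot 2 empty -> index 2.
Insert 155: h=12, h2=12, slot 12 occupied -> index 11.
Insert 25: h=12, h2=2, slots 12,1,3 occupied -> index 5.
Insert 597: h=12, h2=10, slots 12,9 occupied -> index 6.
Table: [∅, 688, 561, 393, 919, 25, 597, ∅, ∅, 984, ∅, 155, 246]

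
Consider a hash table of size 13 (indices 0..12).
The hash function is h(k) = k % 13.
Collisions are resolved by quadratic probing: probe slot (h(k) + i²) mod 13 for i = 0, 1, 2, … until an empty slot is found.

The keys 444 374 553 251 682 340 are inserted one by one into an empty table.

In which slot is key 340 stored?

3

Insert 444: h=2, slot 2 empty => index 2.
Insert 374: h=10, slot 10 empty => index 10.
Insert 553: h=7, slot 7 empty => index 7.
Insert 251: h=4, slot 4 empty => index 4.
Insert 682: h=6, slot 6 empty => index 6.
Insert 340: h=2, slot 2 occupied => index 3.
Table: [—, —, 444, 340, 251, —, 682, 553, —, —, 374, —, —]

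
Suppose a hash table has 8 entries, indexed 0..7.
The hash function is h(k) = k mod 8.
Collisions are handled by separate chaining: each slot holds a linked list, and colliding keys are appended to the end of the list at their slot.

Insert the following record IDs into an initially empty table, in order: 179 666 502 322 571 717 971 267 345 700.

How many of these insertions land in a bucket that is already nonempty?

4

Insert 179: h=3, bucket 3 empty -> new chain.
Insert 666: h=2, bucket 2 empty -> new chain.
Insert 502: h=6, bucket 6 empty -> new chain.
Insert 322: h=2, bucket 2 nonempty -> append to chain.
Insert 571: h=3, bucket 3 nonempty -> append to chain.
Insert 717: h=5, bucket 5 empty -> new chain.
Insert 971: h=3, bucket 3 nonempty -> append to chain.
Insert 267: h=3, bucket 3 nonempty -> append to chain.
Insert 345: h=1, bucket 1 empty -> new chain.
Insert 700: h=4, bucket 4 empty -> new chain.
Final buckets:
0: —
1: 345
2: 666 -> 322
3: 179 -> 571 -> 971 -> 267
4: 700
5: 717
6: 502
7: —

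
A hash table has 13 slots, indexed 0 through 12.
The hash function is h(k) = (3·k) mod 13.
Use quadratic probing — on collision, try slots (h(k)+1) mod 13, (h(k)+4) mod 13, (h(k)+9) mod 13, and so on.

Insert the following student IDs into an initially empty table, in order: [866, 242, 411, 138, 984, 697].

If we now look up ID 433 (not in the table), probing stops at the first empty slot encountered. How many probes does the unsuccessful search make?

2

866 hashes to 11; slot 11 is free -> place at 11.
242 hashes to 11; 11 taken -> place at 12.
411 hashes to 11; 11,12 taken -> place at 2.
138 hashes to 11; 11,12,2 taken -> place at 7.
984 hashes to 1; slot 1 is free -> place at 1.
697 hashes to 11; 11,12,2,7,1 taken -> place at 10.
Table: [∅, 984, 411, ∅, ∅, ∅, ∅, 138, ∅, ∅, 697, 866, 242]
Lookup 433: h=12, probe 12,0 → slot 0 empty, not found.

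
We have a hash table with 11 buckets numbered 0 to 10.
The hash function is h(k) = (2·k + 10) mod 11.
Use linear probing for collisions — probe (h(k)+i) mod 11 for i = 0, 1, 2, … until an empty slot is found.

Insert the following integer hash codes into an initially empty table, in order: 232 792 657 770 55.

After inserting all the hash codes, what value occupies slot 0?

770

Insert 232: h=1, slot 1 empty => index 1.
Insert 792: h=10, slot 10 empty => index 10.
Insert 657: h=4, slot 4 empty => index 4.
Insert 770: h=10, slot 10 occupied => index 0.
Insert 55: h=10, slots 10,0,1 occupied => index 2.
Table: [770, 232, 55, —, 657, —, —, —, —, —, 792]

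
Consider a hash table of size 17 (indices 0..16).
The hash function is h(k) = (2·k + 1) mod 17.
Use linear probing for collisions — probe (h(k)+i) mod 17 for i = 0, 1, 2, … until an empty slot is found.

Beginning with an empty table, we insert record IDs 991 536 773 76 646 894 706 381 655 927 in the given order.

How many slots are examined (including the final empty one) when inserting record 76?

2

991 hashes to 11; slot 11 is free -> place at 11.
536 hashes to 2; slot 2 is free -> place at 2.
773 hashes to 0; slot 0 is free -> place at 0.
76 hashes to 0; 0 taken -> place at 1.
646 hashes to 1; 1,2 taken -> place at 3.
894 hashes to 4; slot 4 is free -> place at 4.
706 hashes to 2; 2,3,4 taken -> place at 5.
381 hashes to 15; slot 15 is free -> place at 15.
655 hashes to 2; 2,3,4,5 taken -> place at 6.
927 hashes to 2; 2,3,4,5,6 taken -> place at 7.
Table: [773, 76, 536, 646, 894, 706, 655, 927, ., ., ., 991, ., ., ., 381, .]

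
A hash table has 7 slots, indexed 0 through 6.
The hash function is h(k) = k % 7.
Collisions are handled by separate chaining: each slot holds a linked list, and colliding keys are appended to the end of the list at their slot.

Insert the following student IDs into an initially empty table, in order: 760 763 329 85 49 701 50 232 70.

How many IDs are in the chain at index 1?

760 → bucket 4
763 → bucket 0
329 → bucket 0 (collision)
85 → bucket 1
49 → bucket 0 (collision)
701 → bucket 1 (collision)
50 → bucket 1 (collision)
232 → bucket 1 (collision)
70 → bucket 0 (collision)
Final buckets:
0: 763 -> 329 -> 49 -> 70
1: 85 -> 701 -> 50 -> 232
2: —
3: —
4: 760
5: —
6: —

4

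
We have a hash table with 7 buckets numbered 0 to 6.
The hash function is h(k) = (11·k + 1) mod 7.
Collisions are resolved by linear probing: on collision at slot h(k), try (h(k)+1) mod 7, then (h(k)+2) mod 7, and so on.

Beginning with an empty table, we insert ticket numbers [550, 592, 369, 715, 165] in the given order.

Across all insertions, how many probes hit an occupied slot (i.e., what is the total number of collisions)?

4

550 hashes to 3; slot 3 is free → place at 3.
592 hashes to 3; 3 taken → place at 4.
369 hashes to 0; slot 0 is free → place at 0.
715 hashes to 5; slot 5 is free → place at 5.
165 hashes to 3; 3,4,5 taken → place at 6.
Table: [369, ., ., 550, 592, 715, 165]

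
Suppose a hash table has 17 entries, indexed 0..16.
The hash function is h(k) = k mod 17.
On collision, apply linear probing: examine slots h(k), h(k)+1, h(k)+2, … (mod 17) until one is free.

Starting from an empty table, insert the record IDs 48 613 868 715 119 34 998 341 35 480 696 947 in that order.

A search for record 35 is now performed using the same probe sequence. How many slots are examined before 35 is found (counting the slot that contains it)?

Insert 48: h=14, slot 14 empty → index 14.
Insert 613: h=1, slot 1 empty → index 1.
Insert 868: h=1, slot 1 occupied → index 2.
Insert 715: h=1, slots 1,2 occupied → index 3.
Insert 119: h=0, slot 0 empty → index 0.
Insert 34: h=0, slots 0,1,2,3 occupied → index 4.
Insert 998: h=12, slot 12 empty → index 12.
Insert 341: h=1, slots 1,2,3,4 occupied → index 5.
Insert 35: h=1, slots 1,2,3,4,5 occupied → index 6.
Insert 480: h=4, slots 4,5,6 occupied → index 7.
Insert 696: h=16, slot 16 empty → index 16.
Insert 947: h=12, slot 12 occupied → index 13.
Table: [119, 613, 868, 715, 34, 341, 35, 480, —, —, —, —, 998, 947, 48, —, 696]
Lookup 35: h=1, probe 1,2,3,4,5,6 → found at 6.

6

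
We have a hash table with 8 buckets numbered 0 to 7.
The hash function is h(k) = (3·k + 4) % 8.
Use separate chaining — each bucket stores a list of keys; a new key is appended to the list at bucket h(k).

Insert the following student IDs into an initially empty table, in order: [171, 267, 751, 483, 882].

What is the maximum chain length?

3

171 -> bucket 5
267 -> bucket 5 (collision)
751 -> bucket 1
483 -> bucket 5 (collision)
882 -> bucket 2
Final buckets:
0: -
1: 751
2: 882
3: -
4: -
5: 171 -> 267 -> 483
6: -
7: -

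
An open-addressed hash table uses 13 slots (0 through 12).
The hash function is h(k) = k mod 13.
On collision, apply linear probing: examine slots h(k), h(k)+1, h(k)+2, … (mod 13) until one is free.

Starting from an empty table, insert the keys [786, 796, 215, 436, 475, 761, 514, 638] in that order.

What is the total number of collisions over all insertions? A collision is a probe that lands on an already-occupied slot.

10

786: h=6 -> slot 6
796: h=3 -> slot 3
215: h=7 -> slot 7
436: h=7, probe 7,8 -> slot 8
475: h=7, probe 7,8,9 -> slot 9
761: h=7, probe 7,8,9,10 -> slot 10
514: h=7, probe 7,8,9,10,11 -> slot 11
638: h=1 -> slot 1
Table: [., 638, ., 796, ., ., 786, 215, 436, 475, 761, 514, .]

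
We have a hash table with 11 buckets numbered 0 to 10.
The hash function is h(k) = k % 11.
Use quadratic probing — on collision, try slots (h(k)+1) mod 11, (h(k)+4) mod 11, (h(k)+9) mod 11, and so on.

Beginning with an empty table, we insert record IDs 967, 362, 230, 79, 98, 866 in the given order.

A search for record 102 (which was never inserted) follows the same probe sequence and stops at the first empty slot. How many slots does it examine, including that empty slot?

967 hashes to 10; slot 10 is free => place at 10.
362 hashes to 10; 10 taken => place at 0.
230 hashes to 10; 10,0 taken => place at 3.
79 hashes to 2; slot 2 is free => place at 2.
98 hashes to 10; 10,0,3 taken => place at 8.
866 hashes to 8; 8 taken => place at 9.
Table: [362, ∅, 79, 230, ∅, ∅, ∅, ∅, 98, 866, 967]
Lookup 102: h=3, probe 3,4 → slot 4 empty, not found.

2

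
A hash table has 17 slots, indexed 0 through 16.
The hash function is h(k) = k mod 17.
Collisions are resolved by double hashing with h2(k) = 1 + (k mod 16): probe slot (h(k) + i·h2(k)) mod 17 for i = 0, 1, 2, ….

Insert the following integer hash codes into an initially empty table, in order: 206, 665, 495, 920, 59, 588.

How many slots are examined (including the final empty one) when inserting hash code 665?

2

Insert 206: h=2, slot 2 empty → index 2.
Insert 665: h=2, h2=10, slot 2 occupied → index 12.
Insert 495: h=2, h2=16, slot 2 occupied → index 1.
Insert 920: h=2, h2=9, slot 2 occupied → index 11.
Insert 59: h=8, slot 8 empty → index 8.
Insert 588: h=10, slot 10 empty → index 10.
Table: [—, 495, 206, —, —, —, —, —, 59, —, 588, 920, 665, —, —, —, —]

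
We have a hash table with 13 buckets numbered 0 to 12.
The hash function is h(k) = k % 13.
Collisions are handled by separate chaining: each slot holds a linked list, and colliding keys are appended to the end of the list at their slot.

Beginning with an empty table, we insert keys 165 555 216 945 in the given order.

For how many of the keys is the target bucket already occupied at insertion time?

165 → bucket 9
555 → bucket 9 (collision)
216 → bucket 8
945 → bucket 9 (collision)
Final buckets:
0: _
1: _
2: _
3: _
4: _
5: _
6: _
7: _
8: 216
9: 165 -> 555 -> 945
10: _
11: _
12: _

2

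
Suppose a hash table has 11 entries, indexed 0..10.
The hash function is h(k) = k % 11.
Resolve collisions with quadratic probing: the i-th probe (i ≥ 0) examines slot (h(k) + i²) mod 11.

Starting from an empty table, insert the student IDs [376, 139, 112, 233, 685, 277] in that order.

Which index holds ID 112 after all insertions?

3

376: h=2 -> slot 2
139: h=7 -> slot 7
112: h=2, probe 2,3 -> slot 3
233: h=2, probe 2,3,6 -> slot 6
685: h=3, probe 3,4 -> slot 4
277: h=2, probe 2,3,6,0 -> slot 0
Table: [277, ∅, 376, 112, 685, ∅, 233, 139, ∅, ∅, ∅]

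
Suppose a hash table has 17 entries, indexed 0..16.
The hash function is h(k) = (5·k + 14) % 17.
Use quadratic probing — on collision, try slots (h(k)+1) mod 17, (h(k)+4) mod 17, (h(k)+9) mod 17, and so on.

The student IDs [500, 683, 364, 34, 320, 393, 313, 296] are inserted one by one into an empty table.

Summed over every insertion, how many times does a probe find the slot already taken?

9

500 hashes to 15; slot 15 is free -> place at 15.
683 hashes to 12; slot 12 is free -> place at 12.
364 hashes to 15; 15 taken -> place at 16.
34 hashes to 14; slot 14 is free -> place at 14.
320 hashes to 16; 16 taken -> place at 0.
393 hashes to 7; slot 7 is free -> place at 7.
313 hashes to 15; 15,16 taken -> place at 2.
296 hashes to 15; 15,16,2,7,14 taken -> place at 6.
Table: [320, -, 313, -, -, -, 296, 393, -, -, -, -, 683, -, 34, 500, 364]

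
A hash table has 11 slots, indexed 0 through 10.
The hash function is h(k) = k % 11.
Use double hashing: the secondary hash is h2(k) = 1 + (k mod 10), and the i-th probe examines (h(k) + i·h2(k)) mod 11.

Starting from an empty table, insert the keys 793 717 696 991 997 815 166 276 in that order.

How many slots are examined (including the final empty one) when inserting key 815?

793: h=1 -> slot 1
717: h=2 -> slot 2
696: h=3 -> slot 3
991: h=1, h2=2, probe 1,3,5 -> slot 5
997: h=7 -> slot 7
815: h=1, h2=6, probe 1,7,2,8 -> slot 8
166: h=1, h2=7, probe 1,8,4 -> slot 4
276: h=1, h2=7, probe 1,8,4,0 -> slot 0
Table: [276, 793, 717, 696, 166, 991, -, 997, 815, -, -]

4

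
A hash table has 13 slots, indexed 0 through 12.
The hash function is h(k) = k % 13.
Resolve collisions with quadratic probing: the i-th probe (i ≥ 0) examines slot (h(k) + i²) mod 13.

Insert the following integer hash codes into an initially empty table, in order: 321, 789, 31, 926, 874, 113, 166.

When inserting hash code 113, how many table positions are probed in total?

321 hashes to 9; slot 9 is free -> place at 9.
789 hashes to 9; 9 taken -> place at 10.
31 hashes to 5; slot 5 is free -> place at 5.
926 hashes to 3; slot 3 is free -> place at 3.
874 hashes to 3; 3 taken -> place at 4.
113 hashes to 9; 9,10 taken -> place at 0.
166 hashes to 10; 10 taken -> place at 11.
Table: [113, -, -, 926, 874, 31, -, -, -, 321, 789, 166, -]

3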